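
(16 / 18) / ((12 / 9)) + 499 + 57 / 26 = 39145 / 78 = 501.86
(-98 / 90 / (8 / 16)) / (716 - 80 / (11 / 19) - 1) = -1078 / 285525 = -0.00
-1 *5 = -5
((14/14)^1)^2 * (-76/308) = -19/77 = -0.25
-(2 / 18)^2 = -1 / 81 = -0.01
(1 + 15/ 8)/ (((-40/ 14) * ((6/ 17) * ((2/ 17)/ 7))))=-325703/ 1920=-169.64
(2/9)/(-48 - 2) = -1/225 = -0.00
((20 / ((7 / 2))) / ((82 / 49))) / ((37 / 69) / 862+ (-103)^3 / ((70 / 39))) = -72860550 / 12990519135863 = -0.00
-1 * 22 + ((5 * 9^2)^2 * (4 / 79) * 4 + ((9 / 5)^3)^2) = 41021077589 / 1234375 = 33232.27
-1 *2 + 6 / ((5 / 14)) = 74 / 5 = 14.80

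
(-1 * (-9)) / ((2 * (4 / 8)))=9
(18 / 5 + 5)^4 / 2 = 3418801 / 1250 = 2735.04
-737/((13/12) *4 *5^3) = -2211/1625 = -1.36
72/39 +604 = 7876/13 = 605.85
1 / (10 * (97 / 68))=34 / 485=0.07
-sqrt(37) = -6.08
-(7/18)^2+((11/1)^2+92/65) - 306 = -3869477/21060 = -183.74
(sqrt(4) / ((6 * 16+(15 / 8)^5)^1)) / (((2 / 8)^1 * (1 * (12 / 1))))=65536 / 11715309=0.01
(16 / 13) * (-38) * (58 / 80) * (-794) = 1749976 / 65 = 26922.71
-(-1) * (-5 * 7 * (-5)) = 175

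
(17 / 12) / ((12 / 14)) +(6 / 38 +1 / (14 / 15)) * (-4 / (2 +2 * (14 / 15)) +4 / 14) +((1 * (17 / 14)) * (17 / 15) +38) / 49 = 5499917 / 3580920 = 1.54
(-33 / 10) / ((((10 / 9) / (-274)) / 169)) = 6876441 / 50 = 137528.82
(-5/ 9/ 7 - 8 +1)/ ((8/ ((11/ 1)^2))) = -107.08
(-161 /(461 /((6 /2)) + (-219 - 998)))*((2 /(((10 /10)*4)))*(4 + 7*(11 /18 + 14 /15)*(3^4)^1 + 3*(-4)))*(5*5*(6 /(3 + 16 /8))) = 12572973 /6380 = 1970.69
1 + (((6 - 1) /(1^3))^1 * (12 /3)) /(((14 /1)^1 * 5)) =1.29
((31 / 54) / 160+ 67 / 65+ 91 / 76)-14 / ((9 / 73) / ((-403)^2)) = -18442441.99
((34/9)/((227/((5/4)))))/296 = 0.00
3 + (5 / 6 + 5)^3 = 201.50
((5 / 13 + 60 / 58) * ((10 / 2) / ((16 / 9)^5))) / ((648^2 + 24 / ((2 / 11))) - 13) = 0.00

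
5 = 5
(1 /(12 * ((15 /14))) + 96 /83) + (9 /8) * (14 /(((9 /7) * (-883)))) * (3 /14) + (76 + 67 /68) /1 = 35082444679 /448528680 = 78.22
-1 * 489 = -489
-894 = -894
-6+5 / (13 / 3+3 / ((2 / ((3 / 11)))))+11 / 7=-7393 / 2191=-3.37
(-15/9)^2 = 2.78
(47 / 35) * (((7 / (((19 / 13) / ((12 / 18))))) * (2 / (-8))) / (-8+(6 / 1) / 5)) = 611 / 3876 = 0.16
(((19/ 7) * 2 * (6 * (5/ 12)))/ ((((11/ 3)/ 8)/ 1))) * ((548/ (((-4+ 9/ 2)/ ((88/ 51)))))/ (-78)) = -3331840/ 4641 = -717.91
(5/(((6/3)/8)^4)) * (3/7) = 3840/7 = 548.57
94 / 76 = 1.24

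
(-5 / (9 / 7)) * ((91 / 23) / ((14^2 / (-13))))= 845 / 828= 1.02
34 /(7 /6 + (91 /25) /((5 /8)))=4.86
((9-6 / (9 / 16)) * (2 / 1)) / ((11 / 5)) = -50 / 33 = -1.52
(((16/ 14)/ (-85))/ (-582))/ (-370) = -2/ 32031825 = -0.00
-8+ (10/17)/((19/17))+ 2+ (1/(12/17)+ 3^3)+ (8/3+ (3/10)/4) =58561/2280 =25.68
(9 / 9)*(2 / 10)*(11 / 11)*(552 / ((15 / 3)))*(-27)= -14904 / 25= -596.16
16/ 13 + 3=55/ 13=4.23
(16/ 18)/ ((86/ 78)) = 104/ 129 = 0.81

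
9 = 9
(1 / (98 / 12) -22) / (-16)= 67 / 49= 1.37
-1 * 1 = -1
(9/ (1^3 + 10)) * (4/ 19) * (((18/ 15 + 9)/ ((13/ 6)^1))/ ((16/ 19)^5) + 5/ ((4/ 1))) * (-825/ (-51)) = 18964869615/ 550371328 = 34.46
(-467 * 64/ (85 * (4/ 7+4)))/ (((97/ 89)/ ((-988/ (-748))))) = -143724854/ 1541815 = -93.22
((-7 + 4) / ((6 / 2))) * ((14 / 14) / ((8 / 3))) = -3 / 8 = -0.38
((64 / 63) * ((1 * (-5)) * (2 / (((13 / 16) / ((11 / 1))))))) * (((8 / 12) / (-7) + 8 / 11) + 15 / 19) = -63887360 / 326781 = -195.51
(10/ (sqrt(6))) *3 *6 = 30 *sqrt(6) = 73.48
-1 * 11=-11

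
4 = 4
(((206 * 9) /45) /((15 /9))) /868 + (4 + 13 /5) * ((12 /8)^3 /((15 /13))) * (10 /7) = 599073 /21700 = 27.61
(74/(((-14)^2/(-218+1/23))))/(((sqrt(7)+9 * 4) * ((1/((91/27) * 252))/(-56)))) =3240724032/29647 - 90020112 * sqrt(7)/29647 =101276.80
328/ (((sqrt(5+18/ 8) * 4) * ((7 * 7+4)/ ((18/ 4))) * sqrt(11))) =738 * sqrt(319)/ 16907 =0.78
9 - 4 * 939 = -3747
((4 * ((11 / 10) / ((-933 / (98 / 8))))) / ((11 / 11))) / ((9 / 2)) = -539 / 41985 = -0.01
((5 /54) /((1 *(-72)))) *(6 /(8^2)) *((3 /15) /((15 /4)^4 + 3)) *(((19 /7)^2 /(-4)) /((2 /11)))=3971 /3263661072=0.00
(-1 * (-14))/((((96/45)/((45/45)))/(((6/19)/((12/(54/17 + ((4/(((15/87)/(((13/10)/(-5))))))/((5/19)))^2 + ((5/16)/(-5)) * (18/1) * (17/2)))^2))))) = 21286957330608649804663/5491000000000000000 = 3876.70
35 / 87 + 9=818 / 87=9.40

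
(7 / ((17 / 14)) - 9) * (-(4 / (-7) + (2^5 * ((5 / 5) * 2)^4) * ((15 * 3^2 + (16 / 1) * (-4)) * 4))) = 470435.80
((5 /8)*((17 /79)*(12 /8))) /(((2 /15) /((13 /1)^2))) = 646425 /2528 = 255.71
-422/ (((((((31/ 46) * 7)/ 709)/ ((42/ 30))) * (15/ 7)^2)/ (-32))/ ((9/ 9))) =21580553344/ 34875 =618797.23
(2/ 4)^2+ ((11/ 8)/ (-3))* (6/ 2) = -9/ 8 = -1.12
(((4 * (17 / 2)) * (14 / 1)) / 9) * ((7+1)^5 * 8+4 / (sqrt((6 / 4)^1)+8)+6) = 5199318488 / 375 - 1904 * sqrt(6) / 1125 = 13864845.16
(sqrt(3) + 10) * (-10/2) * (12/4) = -150 - 15 * sqrt(3) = -175.98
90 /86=45 /43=1.05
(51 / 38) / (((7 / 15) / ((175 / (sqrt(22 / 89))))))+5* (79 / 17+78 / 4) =4105 / 34+19125* sqrt(1958) / 836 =1133.02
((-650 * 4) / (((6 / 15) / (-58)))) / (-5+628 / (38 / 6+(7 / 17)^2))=1062763000 / 258143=4116.95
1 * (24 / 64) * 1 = 3 / 8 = 0.38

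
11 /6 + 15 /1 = 101 /6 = 16.83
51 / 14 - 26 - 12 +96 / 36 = -1331 / 42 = -31.69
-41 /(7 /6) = -246 /7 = -35.14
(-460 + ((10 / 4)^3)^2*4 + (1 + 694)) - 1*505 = 11305 / 16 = 706.56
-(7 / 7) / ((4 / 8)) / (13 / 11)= -1.69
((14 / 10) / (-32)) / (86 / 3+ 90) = -21 / 56960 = -0.00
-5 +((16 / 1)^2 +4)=255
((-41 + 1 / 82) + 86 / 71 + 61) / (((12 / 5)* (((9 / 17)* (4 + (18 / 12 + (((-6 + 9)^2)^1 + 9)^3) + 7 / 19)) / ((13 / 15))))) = 518841037 / 209230558596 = 0.00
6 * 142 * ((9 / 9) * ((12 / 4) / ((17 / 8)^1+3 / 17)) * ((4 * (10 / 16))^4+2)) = 14273982 / 313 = 45603.78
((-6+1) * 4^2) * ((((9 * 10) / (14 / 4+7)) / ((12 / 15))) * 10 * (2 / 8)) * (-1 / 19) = 15000 / 133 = 112.78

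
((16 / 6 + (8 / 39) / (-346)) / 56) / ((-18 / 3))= -1499 / 188916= -0.01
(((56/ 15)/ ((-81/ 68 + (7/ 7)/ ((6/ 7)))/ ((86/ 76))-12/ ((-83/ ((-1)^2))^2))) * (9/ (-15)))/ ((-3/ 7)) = -3948113456/ 17677175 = -223.35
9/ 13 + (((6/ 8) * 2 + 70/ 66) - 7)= -3215/ 858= -3.75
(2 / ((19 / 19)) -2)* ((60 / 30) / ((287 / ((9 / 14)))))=0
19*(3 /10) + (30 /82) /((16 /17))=19971 /3280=6.09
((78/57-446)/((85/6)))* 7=-354816/1615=-219.70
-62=-62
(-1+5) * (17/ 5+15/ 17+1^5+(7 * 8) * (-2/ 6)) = -13652/ 255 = -53.54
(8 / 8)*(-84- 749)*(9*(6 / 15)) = -14994 / 5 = -2998.80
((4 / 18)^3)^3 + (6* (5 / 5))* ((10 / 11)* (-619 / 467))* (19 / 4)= -68346782936791 / 1990179051993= -34.34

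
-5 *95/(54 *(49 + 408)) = -475/24678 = -0.02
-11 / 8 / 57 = -11 / 456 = -0.02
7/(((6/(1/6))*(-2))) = -7/72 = -0.10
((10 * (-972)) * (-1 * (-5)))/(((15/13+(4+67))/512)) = -161740800/469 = -344863.11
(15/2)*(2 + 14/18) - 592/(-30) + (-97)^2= 283487/30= 9449.57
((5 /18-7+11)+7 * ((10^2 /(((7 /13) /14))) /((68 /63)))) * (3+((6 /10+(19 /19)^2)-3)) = 20644036 /765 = 26985.67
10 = 10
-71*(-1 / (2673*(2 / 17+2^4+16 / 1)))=1207 / 1459458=0.00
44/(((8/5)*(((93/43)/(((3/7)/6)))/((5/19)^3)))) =0.02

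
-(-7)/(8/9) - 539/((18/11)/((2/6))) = -101.92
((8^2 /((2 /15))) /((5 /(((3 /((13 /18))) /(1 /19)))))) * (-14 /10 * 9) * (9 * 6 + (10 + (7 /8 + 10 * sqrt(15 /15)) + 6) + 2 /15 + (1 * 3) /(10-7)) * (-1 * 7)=1370067048 /25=54802681.92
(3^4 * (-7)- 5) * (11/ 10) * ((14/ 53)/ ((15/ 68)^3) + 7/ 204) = -471517193147/ 30408750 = -15505.97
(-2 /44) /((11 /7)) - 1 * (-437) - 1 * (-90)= 127527 /242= 526.97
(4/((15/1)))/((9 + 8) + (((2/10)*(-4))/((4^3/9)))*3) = 64/3999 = 0.02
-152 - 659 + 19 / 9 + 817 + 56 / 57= 1555 / 171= 9.09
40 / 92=10 / 23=0.43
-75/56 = -1.34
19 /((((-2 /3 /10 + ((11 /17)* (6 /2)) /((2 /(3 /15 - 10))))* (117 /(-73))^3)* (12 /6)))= 125652491 /521591967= 0.24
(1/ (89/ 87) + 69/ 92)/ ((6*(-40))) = -41/ 5696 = -0.01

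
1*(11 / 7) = 11 / 7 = 1.57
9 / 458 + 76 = 34817 / 458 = 76.02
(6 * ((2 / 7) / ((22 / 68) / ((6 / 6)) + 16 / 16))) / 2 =68 / 105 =0.65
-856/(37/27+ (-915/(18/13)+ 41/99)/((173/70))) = 5497767/1707463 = 3.22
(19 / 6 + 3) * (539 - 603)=-1184 / 3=-394.67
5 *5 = 25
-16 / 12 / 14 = -2 / 21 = -0.10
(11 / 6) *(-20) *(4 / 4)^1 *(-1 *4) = 440 / 3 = 146.67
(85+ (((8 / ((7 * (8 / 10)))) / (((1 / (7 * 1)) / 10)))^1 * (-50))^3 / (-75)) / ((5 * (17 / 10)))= 10000000510 / 51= 196078441.37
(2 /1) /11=0.18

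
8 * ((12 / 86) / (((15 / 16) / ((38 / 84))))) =2432 / 4515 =0.54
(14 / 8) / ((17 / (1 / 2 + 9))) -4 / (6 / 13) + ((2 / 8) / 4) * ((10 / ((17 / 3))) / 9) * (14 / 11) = -11479 / 1496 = -7.67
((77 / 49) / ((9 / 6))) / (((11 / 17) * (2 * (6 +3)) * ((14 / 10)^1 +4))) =85 / 5103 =0.02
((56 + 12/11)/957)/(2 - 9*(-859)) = 628/81405291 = 0.00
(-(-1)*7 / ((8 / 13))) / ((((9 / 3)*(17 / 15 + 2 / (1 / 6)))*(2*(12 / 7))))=3185 / 37824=0.08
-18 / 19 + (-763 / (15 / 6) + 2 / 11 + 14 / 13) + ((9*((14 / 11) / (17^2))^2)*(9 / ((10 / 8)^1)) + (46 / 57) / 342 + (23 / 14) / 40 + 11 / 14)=-304.06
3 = 3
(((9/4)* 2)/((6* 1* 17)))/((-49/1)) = -3/3332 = -0.00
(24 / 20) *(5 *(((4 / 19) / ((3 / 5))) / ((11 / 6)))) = 240 / 209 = 1.15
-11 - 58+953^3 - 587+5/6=5193135131/6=865522521.83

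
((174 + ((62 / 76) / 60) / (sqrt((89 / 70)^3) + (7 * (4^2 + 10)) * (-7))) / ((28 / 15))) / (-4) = -3450932946175255 / 148086020566246 + 13795 * sqrt(6230) / 676964665445696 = -23.30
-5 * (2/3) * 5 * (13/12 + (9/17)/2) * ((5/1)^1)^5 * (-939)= 6724609375/102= 65927542.89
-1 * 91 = -91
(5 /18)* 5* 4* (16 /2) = 400 /9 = 44.44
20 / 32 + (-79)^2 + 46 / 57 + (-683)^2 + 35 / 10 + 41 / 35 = 472736.10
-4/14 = -0.29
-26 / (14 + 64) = -1 / 3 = -0.33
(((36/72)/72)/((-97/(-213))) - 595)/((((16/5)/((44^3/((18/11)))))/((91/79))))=-18454443102095/1655208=-11149319.66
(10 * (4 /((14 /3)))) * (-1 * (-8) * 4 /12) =160 /7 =22.86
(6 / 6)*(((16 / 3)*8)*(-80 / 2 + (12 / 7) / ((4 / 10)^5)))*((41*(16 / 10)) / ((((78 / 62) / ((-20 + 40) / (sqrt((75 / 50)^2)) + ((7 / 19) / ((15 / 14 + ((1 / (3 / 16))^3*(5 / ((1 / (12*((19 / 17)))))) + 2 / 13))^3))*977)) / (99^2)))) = 1456469592376095234518780504338504728576 / 39318478588739584135995142231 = 37042877666.00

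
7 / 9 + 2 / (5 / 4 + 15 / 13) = 1811 / 1125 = 1.61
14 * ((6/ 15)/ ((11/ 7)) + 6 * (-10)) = -46004/ 55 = -836.44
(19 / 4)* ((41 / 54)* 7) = 5453 / 216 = 25.25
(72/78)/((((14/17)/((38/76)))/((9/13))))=459/1183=0.39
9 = 9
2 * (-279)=-558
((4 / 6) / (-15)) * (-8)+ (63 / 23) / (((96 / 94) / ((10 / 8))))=245627 / 66240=3.71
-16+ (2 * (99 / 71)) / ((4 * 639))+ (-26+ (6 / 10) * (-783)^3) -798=-14519594931347 / 50410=-288030052.20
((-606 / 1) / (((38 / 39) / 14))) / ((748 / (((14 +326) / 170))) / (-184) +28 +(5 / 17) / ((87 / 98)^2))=-1958441147208 / 5924535103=-330.56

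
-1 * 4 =-4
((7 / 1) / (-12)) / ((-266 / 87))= 29 / 152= 0.19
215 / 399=0.54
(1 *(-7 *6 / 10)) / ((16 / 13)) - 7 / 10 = -329 / 80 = -4.11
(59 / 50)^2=3481 / 2500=1.39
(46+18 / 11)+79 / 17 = 9777 / 187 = 52.28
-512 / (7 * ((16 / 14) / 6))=-384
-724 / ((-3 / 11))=7964 / 3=2654.67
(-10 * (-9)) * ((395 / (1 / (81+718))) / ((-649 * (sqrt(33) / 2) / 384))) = -5851213.40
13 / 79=0.16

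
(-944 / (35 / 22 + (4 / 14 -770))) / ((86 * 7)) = 10384 / 5086513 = 0.00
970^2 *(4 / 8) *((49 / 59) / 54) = 11526025 / 1593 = 7235.42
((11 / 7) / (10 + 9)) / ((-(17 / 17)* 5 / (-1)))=11 / 665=0.02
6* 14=84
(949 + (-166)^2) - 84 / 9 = 85487 / 3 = 28495.67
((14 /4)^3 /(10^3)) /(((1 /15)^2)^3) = 31255875 /64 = 488373.05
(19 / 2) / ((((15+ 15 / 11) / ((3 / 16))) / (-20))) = -209 / 96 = -2.18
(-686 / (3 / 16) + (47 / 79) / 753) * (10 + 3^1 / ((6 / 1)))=-1523501399 / 39658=-38415.99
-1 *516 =-516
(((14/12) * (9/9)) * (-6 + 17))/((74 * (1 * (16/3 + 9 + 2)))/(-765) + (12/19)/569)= -636821955/78346292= -8.13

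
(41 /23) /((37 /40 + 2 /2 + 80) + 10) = 1640 /84571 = 0.02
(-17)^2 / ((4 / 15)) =4335 / 4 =1083.75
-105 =-105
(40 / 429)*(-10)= -400 / 429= -0.93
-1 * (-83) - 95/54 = 4387/54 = 81.24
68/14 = 34/7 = 4.86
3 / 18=1 / 6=0.17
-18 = -18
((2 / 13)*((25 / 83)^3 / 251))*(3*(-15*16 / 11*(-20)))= 450000000 / 20523150791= 0.02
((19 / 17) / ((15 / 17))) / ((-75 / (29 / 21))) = -551 / 23625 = -0.02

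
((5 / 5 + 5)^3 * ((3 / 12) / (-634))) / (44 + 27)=-27 / 22507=-0.00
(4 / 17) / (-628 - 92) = -1 / 3060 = -0.00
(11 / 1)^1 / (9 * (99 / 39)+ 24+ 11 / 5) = 715 / 3188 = 0.22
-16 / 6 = -8 / 3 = -2.67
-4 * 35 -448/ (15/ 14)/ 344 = -91084/ 645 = -141.22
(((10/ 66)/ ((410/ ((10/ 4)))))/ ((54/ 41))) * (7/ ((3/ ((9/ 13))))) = 35/ 30888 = 0.00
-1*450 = -450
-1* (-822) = 822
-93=-93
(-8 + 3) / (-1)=5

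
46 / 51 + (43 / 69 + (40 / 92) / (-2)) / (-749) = 0.90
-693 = -693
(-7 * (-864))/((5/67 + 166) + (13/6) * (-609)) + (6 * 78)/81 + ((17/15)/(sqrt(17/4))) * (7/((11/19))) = 7.18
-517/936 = -0.55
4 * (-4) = -16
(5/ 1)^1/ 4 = 5/ 4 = 1.25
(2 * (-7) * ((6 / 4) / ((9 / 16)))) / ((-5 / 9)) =336 / 5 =67.20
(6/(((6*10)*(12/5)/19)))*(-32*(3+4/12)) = -84.44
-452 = -452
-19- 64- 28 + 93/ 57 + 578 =8904/ 19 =468.63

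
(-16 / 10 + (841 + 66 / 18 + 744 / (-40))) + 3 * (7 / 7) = 12412 / 15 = 827.47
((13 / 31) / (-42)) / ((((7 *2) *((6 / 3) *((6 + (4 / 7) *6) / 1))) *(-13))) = 1 / 343728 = 0.00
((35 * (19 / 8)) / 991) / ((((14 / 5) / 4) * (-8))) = -475 / 31712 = -0.01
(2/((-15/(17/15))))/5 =-34/1125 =-0.03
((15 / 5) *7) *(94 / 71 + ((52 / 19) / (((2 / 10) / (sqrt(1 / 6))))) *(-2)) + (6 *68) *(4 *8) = 928950 / 71- 1820 *sqrt(6) / 19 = 12849.17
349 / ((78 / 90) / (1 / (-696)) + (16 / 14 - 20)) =-12215 / 21772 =-0.56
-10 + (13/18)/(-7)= -1273/126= -10.10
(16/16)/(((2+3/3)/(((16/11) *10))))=160/33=4.85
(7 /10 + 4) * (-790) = -3713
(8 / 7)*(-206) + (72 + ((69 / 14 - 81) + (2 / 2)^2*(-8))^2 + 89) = 1370741 / 196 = 6993.58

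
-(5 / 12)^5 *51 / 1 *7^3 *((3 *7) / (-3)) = 127553125 / 82944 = 1537.82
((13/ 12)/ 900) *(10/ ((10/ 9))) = 13/ 1200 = 0.01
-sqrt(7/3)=-sqrt(21)/3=-1.53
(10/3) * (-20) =-200/3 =-66.67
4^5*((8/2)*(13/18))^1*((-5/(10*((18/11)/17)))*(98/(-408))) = 3690.93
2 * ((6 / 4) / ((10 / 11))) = 3.30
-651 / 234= -217 / 78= -2.78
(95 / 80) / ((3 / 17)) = 323 / 48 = 6.73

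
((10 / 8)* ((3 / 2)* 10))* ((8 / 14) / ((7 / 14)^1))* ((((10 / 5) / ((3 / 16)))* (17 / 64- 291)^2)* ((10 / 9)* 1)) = 43277556125 / 2016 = 21467041.73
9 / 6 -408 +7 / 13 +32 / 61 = -643023 / 1586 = -405.44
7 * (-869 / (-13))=6083 / 13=467.92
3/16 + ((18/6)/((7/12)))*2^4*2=18453/112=164.76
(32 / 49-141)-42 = -8935 / 49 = -182.35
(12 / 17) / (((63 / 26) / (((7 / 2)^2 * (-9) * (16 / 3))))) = -2912 / 17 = -171.29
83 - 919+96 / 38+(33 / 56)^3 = -2780372173 / 3336704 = -833.27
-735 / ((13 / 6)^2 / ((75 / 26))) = -992250 / 2197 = -451.64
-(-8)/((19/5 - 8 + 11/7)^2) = 1225/1058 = 1.16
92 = 92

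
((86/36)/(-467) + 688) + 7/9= 1929941/2802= 688.77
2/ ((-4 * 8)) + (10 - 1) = 143/ 16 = 8.94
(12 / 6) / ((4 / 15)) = 15 / 2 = 7.50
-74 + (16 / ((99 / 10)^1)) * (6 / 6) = -7166 / 99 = -72.38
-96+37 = -59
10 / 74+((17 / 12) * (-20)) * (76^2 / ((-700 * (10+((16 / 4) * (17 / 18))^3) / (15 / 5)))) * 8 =2652609791 / 30169615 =87.92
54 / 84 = 9 / 14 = 0.64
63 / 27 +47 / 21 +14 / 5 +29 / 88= 23719 / 3080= 7.70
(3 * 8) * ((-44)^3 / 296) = -255552 / 37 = -6906.81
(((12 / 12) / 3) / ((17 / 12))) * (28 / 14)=0.47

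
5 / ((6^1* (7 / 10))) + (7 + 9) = 361 / 21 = 17.19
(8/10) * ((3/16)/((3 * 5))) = 1/100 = 0.01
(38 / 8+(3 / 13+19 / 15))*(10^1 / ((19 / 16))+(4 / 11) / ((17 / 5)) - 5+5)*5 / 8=1118575 / 33592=33.30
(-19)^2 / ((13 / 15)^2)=480.62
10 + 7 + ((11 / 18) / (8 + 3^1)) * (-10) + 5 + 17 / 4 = 25.69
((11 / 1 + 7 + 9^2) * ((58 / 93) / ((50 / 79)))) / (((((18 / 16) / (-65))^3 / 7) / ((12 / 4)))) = -992169418240 / 2511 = -395129198.82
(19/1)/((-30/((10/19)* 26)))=-26/3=-8.67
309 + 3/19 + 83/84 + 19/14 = 497159/1596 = 311.50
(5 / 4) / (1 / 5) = 25 / 4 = 6.25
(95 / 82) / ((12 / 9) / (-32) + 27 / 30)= 5700 / 4223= 1.35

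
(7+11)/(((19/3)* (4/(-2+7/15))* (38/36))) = -1863/1805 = -1.03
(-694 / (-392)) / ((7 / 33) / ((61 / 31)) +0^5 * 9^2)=698511 / 42532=16.42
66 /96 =11 /16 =0.69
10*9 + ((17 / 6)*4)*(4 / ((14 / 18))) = 1038 / 7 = 148.29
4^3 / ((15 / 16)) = 1024 / 15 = 68.27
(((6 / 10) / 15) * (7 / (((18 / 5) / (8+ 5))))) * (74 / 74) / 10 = 91 / 900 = 0.10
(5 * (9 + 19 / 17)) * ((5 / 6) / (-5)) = -430 / 51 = -8.43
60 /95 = 12 /19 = 0.63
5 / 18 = 0.28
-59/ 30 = -1.97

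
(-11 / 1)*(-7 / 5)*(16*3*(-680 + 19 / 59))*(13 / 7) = -933061.91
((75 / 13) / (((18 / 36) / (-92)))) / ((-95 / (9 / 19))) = 24840 / 4693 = 5.29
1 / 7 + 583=4082 / 7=583.14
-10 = -10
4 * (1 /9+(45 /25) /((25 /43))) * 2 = 28864 /1125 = 25.66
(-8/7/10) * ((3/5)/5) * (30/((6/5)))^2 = -60/7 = -8.57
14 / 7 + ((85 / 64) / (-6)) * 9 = 1 / 128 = 0.01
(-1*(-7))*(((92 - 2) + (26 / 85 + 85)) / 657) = 34769 / 18615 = 1.87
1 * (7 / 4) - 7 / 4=0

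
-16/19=-0.84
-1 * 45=-45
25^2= 625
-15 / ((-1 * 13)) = 15 / 13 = 1.15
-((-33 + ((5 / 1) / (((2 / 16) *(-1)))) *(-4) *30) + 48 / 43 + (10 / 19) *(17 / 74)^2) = -10666080773 / 2236946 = -4768.14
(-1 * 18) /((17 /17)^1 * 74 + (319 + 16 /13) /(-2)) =468 /2239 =0.21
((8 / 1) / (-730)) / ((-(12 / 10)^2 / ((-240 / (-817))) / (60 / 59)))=8000 / 3518819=0.00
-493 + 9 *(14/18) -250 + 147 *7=293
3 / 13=0.23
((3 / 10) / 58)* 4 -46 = -6667 / 145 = -45.98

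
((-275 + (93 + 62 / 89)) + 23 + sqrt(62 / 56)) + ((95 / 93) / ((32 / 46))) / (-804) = -16855597793 / 106475328 + sqrt(217) / 14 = -157.25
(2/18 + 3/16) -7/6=-125/144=-0.87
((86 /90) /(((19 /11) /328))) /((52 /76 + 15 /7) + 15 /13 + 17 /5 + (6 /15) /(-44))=310598288 /12618423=24.61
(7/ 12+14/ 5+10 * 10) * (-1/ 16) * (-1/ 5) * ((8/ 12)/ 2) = 6203/ 14400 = 0.43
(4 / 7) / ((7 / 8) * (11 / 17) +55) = 544 / 52899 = 0.01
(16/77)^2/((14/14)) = 256/5929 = 0.04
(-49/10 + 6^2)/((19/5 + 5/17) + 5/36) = 95166/12953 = 7.35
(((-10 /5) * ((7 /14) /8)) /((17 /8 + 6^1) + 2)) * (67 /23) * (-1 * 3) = 67 /621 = 0.11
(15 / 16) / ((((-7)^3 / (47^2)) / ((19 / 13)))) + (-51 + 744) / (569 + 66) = -350332383 / 45303440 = -7.73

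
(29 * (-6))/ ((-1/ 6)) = 1044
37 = 37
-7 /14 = -1 /2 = -0.50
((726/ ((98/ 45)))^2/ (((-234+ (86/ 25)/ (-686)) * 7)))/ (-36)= 1.88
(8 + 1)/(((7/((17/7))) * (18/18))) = 153/49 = 3.12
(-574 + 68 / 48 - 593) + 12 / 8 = -13969 / 12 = -1164.08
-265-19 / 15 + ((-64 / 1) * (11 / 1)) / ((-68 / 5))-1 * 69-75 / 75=-72548 / 255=-284.50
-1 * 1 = -1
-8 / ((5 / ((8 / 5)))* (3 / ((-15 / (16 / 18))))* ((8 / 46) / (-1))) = -414 / 5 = -82.80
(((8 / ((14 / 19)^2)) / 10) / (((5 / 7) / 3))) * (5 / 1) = 30.94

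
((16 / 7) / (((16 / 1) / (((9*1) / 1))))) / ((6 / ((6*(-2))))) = -18 / 7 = -2.57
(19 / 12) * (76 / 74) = 361 / 222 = 1.63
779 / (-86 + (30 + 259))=779 / 203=3.84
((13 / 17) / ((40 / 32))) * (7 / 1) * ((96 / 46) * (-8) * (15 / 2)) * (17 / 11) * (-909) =190584576 / 253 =753298.72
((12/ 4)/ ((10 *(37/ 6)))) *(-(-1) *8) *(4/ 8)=36/ 185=0.19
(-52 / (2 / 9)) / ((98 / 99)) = -11583 / 49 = -236.39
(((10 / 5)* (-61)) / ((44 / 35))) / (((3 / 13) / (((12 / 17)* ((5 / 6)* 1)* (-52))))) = 12863.28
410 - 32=378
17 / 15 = 1.13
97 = 97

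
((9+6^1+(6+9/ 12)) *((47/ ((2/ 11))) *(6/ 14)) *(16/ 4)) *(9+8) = 2293929/ 14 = 163852.07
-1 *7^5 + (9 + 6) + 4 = -16788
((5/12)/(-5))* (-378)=31.50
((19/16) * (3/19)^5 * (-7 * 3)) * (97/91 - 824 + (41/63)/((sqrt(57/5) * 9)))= 54592623/27106768 - 123 * sqrt(285)/39617584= 2.01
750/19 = 39.47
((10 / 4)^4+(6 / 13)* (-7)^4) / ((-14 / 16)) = -238621 / 182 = -1311.10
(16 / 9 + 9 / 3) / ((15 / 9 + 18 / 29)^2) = 36163 / 39601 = 0.91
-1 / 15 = -0.07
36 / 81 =4 / 9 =0.44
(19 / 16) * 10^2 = 475 / 4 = 118.75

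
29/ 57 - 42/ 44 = -559/ 1254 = -0.45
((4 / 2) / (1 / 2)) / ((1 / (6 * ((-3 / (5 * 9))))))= -8 / 5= -1.60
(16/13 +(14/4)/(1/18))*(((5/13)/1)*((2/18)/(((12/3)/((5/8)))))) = 20875/48672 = 0.43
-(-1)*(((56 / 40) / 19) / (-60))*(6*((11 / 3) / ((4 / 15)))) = -77 / 760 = -0.10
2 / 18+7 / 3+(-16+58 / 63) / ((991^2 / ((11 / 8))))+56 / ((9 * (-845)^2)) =431955726913783 / 176710057278300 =2.44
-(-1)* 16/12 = 4/3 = 1.33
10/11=0.91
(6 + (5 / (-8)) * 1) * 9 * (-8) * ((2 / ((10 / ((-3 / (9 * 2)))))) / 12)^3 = 43 / 5184000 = 0.00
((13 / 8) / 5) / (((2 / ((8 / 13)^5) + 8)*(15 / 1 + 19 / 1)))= 13312 / 42701025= 0.00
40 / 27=1.48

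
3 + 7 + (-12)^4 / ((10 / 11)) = 114098 / 5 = 22819.60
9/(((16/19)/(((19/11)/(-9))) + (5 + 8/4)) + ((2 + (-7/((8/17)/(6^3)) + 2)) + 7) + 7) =-3249/1152452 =-0.00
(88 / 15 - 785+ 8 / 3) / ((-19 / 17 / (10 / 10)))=10421 / 15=694.73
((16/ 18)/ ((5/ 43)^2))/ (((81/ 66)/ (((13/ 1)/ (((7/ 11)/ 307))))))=14286439024/ 42525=335953.89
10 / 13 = 0.77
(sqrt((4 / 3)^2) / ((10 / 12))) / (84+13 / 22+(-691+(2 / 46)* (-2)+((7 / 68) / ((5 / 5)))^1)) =-137632 / 52161935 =-0.00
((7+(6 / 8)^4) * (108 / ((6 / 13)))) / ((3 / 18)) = 657423 / 64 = 10272.23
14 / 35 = 2 / 5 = 0.40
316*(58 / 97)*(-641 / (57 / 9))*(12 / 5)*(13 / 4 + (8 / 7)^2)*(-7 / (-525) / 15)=-552167656 / 2970625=-185.88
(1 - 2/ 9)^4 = 2401/ 6561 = 0.37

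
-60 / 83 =-0.72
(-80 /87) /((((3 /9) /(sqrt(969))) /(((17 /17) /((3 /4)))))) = -320 * sqrt(969) /87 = -114.50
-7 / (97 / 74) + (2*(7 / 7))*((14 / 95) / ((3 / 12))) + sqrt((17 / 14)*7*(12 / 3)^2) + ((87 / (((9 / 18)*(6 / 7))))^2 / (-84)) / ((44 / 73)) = -3980402153 / 4865520 + 2*sqrt(34) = -806.42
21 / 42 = 1 / 2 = 0.50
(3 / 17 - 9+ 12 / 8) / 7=-249 / 238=-1.05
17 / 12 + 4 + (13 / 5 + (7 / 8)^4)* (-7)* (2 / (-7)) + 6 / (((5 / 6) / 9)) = 470563 / 6144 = 76.59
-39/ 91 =-3/ 7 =-0.43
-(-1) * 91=91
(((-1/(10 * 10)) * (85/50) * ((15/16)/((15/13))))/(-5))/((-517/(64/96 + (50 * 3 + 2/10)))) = -500123/620400000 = -0.00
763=763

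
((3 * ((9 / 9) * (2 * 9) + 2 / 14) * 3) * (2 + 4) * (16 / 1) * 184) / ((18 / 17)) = 19068288 / 7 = 2724041.14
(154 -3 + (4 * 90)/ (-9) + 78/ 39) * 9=1017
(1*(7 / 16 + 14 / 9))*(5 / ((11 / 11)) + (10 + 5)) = 1435 / 36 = 39.86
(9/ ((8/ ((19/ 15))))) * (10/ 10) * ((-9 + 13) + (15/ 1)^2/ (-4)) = -11913/ 160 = -74.46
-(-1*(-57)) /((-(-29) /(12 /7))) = -684 /203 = -3.37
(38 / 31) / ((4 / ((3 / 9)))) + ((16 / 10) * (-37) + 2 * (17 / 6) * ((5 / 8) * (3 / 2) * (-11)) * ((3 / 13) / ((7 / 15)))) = -59576483 / 677040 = -88.00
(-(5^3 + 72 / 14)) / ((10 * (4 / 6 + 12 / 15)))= -2733 / 308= -8.87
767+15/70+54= 11497/14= 821.21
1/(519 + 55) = 1/574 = 0.00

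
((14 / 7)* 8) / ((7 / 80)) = 1280 / 7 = 182.86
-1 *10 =-10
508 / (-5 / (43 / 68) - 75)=-21844 / 3565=-6.13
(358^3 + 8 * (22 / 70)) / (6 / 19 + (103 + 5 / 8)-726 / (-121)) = 244096041216 / 584885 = 417340.23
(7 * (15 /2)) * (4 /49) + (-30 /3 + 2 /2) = -33 /7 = -4.71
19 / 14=1.36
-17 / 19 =-0.89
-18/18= -1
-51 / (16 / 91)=-4641 / 16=-290.06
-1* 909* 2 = -1818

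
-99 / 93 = -33 / 31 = -1.06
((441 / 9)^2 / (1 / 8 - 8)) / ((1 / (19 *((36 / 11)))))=-208544 / 11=-18958.55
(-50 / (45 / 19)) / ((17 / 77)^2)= -1126510 / 2601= -433.11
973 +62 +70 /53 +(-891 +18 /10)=147.12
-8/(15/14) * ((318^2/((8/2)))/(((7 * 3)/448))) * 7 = -140944384/5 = -28188876.80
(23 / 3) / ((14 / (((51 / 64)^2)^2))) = 51866541 / 234881024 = 0.22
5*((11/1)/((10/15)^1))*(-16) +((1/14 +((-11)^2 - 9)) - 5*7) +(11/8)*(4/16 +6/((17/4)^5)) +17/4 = -393847981307/318047968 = -1238.33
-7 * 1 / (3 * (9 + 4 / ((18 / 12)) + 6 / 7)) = -49 / 263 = -0.19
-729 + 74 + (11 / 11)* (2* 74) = -507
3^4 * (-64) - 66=-5250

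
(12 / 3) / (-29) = -4 / 29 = -0.14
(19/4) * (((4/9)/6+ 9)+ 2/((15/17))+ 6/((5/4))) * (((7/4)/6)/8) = 289807/103680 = 2.80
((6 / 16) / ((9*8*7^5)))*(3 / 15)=1 / 16134720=0.00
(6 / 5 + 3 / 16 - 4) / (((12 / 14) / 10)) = -1463 / 48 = -30.48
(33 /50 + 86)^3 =81351594037 /125000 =650812.75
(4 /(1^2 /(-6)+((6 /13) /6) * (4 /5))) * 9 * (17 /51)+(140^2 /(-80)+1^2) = -14684 /41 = -358.15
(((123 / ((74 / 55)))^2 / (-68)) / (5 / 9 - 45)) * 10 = 82377405 / 2978944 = 27.65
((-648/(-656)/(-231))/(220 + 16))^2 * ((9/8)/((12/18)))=19683/35526558893056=0.00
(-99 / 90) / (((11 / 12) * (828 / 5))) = -1 / 138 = -0.01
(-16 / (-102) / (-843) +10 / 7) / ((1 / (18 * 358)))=307789784 / 33439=9204.52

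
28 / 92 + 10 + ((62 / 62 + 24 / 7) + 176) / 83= 166746 / 13363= 12.48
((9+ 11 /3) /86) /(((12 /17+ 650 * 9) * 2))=323 /25661196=0.00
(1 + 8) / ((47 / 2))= 18 / 47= 0.38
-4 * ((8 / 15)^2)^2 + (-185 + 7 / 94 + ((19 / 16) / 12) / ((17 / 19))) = -479279314099 / 2588760000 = -185.14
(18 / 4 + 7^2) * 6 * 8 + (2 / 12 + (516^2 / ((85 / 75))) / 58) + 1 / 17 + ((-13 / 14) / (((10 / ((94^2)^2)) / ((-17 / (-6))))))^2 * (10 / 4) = 2293371026256810143257 / 2174130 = 1054845398507361.63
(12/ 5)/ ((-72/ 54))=-9/ 5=-1.80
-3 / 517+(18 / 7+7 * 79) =2010592 / 3619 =555.57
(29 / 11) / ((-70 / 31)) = -899 / 770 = -1.17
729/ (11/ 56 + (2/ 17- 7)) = -694008/ 6365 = -109.04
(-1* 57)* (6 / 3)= -114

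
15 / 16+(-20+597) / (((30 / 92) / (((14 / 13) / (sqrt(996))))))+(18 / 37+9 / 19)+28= 336289 / 11248+185794* sqrt(249) / 48555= 90.28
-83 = -83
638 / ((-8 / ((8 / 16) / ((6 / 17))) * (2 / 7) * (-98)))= 5423 / 1344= 4.03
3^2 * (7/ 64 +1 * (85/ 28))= 28.31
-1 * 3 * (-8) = 24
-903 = -903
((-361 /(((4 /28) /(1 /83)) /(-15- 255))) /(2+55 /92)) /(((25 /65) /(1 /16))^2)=265206123 /3173920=83.56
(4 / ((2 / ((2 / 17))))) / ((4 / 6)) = 6 / 17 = 0.35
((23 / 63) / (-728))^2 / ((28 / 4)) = 529 / 14724545472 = 0.00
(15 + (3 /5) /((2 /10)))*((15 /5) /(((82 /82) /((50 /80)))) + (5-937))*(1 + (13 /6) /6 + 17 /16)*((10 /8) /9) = -12984545 /2304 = -5635.65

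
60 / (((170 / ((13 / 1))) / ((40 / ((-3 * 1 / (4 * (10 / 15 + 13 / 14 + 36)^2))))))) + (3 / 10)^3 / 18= -5185941257509 / 14994000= -345867.76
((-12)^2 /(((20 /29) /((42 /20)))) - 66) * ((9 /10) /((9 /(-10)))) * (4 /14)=-18624 /175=-106.42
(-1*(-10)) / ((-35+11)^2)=5 / 288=0.02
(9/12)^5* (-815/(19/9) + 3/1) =-884277/9728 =-90.90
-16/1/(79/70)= -1120/79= -14.18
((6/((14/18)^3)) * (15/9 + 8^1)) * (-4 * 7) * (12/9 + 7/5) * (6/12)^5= -288927/980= -294.82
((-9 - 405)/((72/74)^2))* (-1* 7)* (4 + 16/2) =220409/6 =36734.83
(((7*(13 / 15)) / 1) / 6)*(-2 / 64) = -91 / 2880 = -0.03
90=90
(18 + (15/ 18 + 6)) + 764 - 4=4709/ 6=784.83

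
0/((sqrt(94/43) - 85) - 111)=0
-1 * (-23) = 23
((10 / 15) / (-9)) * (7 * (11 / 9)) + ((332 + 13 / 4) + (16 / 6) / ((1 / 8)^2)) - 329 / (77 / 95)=1062505 / 10692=99.37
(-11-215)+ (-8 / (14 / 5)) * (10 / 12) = -4796 / 21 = -228.38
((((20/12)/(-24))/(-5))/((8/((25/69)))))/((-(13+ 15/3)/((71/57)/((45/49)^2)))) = -170471/3302964864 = -0.00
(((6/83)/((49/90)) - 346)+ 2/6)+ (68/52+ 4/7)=-54508114/158613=-343.65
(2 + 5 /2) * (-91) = -819 /2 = -409.50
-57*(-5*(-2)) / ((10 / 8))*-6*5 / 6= 2280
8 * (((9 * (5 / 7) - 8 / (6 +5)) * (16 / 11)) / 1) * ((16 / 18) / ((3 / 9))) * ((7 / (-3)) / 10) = -224768 / 5445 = -41.28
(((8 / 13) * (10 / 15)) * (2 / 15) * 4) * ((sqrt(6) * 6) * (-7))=-1792 * sqrt(6) / 195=-22.51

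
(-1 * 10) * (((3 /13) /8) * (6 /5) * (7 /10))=-63 /260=-0.24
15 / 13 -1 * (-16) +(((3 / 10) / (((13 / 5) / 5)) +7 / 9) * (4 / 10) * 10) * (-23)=-107.48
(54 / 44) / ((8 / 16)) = 27 / 11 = 2.45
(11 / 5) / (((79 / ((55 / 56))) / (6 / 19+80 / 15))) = 2783 / 18012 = 0.15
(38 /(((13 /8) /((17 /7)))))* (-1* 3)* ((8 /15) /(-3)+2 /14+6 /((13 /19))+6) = -311821616 /124215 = -2510.34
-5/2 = -2.50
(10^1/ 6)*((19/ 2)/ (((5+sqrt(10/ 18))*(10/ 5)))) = 285/ 176 - 19*sqrt(5)/ 176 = 1.38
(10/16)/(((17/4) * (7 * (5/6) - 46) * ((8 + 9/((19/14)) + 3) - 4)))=-285/1061123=-0.00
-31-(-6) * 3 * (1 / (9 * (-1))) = -33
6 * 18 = 108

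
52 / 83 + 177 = 14743 / 83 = 177.63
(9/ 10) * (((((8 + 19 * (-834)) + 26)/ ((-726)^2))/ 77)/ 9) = -3953/ 101462130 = -0.00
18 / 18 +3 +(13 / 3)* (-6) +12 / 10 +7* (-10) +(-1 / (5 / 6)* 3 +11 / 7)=-3249 / 35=-92.83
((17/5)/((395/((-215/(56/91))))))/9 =-9503/28440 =-0.33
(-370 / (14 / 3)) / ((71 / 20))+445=210065 / 497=422.67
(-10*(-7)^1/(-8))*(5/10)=-35/8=-4.38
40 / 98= 20 / 49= 0.41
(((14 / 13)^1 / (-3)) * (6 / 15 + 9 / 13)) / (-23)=994 / 58305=0.02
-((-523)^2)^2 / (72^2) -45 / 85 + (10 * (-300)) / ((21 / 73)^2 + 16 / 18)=-59284863988015753 / 4106852928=-14435594.61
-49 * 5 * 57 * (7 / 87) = -32585 / 29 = -1123.62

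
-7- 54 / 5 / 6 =-44 / 5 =-8.80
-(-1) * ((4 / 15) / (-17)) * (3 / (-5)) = 4 / 425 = 0.01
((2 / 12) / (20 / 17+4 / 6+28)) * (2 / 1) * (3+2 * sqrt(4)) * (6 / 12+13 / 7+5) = 1751 / 3044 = 0.58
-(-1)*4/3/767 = 4/2301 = 0.00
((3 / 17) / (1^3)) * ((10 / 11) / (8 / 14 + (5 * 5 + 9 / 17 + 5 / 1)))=210 / 40711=0.01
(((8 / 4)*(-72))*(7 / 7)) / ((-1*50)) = 72 / 25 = 2.88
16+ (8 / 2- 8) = 12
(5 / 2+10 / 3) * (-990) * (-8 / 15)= 3080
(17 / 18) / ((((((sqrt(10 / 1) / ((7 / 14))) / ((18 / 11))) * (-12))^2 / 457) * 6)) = 7769 / 232320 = 0.03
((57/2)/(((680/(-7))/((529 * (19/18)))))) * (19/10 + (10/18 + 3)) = -656360453/734400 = -893.74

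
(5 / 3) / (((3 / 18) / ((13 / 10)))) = 13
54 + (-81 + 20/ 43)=-1141/ 43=-26.53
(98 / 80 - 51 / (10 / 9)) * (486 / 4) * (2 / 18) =-48249 / 80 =-603.11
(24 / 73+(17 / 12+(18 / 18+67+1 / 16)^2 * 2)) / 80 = 259765627 / 2242560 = 115.83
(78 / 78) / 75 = 1 / 75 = 0.01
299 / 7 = 42.71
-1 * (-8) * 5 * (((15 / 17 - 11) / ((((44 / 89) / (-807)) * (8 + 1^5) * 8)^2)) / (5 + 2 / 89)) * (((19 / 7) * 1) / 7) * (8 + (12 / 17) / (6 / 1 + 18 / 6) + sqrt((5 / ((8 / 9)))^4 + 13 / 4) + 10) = -208385089489765 * sqrt(4113937) / 830444009472 - 96065526254781665 / 330880035024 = -799295.10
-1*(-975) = 975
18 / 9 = 2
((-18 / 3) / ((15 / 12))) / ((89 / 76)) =-1824 / 445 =-4.10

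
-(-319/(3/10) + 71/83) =264557/249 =1062.48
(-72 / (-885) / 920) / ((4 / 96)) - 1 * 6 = -203478 / 33925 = -6.00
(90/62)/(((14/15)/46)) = 15525/217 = 71.54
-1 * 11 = -11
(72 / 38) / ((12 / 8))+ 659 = 12545 / 19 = 660.26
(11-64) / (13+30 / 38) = -1007 / 262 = -3.84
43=43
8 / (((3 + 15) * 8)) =0.06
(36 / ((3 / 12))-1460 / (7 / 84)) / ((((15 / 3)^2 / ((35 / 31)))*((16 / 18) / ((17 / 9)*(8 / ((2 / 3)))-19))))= -501732 / 155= -3236.98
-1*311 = -311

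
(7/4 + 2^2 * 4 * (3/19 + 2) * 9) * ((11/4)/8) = 261239/2432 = 107.42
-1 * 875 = -875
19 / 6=3.17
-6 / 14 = -3 / 7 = -0.43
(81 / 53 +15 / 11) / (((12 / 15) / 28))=59010 / 583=101.22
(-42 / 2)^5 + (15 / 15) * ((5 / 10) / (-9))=-73513819 / 18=-4084101.06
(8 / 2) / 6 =0.67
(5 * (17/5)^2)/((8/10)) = 289/4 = 72.25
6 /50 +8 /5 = 43 /25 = 1.72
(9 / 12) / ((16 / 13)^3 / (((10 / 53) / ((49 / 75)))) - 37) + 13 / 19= 1261604513 / 1912518644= 0.66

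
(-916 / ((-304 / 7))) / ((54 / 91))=145873 / 4104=35.54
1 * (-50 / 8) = -25 / 4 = -6.25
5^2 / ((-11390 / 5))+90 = 89.99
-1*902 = -902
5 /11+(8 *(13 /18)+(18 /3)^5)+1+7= 771233 /99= 7790.23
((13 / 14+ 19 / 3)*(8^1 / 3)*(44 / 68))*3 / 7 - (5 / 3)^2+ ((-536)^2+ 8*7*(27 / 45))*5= 1436650.59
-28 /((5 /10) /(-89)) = 4984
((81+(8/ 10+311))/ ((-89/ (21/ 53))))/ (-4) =10311/ 23585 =0.44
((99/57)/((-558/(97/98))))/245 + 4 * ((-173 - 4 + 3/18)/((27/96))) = -1920581806723/763662060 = -2514.96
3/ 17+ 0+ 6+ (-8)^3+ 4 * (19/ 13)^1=-110495/ 221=-499.98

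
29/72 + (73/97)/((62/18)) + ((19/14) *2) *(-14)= -8092645/216504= -37.38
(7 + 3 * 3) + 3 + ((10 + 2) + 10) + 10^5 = 100041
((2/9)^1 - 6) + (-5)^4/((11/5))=27553/99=278.31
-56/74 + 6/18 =-47/111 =-0.42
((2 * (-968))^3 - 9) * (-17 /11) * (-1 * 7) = -863501349935 /11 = -78500122721.36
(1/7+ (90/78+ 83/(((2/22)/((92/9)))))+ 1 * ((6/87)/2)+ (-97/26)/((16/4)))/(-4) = -1773399269/760032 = -2333.32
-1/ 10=-0.10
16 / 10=1.60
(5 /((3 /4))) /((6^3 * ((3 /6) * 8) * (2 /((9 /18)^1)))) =5 /2592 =0.00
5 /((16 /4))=5 /4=1.25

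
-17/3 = -5.67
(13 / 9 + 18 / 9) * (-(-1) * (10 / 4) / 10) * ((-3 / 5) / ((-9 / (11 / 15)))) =341 / 8100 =0.04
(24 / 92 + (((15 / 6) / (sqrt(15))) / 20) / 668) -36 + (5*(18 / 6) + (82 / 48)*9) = -987 / 184 + sqrt(15) / 80160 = -5.36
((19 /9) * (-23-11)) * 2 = -1292 /9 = -143.56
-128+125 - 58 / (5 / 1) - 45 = -298 / 5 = -59.60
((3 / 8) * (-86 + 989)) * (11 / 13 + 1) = 8127 / 13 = 625.15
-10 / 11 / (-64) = 5 / 352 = 0.01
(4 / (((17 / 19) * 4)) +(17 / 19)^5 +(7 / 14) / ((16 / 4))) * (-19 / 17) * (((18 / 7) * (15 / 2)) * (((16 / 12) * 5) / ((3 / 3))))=-137601288675 / 527278766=-260.96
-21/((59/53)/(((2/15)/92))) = -371/13570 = -0.03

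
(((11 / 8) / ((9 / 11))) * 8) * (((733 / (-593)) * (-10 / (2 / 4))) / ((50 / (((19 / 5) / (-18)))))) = -1.40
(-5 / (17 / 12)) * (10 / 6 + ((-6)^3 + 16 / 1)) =700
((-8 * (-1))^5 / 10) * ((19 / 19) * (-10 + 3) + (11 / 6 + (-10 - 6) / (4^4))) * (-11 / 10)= 1413632 / 75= 18848.43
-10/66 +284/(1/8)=74971/33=2271.85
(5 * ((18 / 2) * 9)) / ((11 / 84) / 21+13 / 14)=714420 / 1649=433.24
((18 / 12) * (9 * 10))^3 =2460375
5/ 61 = 0.08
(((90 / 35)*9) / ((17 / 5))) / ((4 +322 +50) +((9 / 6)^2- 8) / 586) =1898640 / 104877199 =0.02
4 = 4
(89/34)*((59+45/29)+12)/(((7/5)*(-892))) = -117035/769573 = -0.15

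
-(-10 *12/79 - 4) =436/79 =5.52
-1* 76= -76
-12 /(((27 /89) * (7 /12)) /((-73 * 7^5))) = 249588752 /3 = 83196250.67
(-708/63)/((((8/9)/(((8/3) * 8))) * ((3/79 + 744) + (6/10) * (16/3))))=-745760/2066113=-0.36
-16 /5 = -3.20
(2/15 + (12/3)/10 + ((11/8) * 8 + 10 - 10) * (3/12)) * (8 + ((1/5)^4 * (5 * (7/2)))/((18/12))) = 592379/22500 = 26.33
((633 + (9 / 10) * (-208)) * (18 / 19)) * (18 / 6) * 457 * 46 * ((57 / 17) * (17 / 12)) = 632583513 / 5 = 126516702.60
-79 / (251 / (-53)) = 4187 / 251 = 16.68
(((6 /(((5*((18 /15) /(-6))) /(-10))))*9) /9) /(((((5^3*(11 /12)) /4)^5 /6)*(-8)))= -2293235712 /982977294921875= -0.00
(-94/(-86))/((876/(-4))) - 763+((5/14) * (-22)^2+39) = -551.15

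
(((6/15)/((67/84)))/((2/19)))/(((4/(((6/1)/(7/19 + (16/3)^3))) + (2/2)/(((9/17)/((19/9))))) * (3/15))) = 2456244/10864921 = 0.23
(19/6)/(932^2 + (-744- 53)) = 19/5206962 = 0.00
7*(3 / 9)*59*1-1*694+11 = -1636 / 3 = -545.33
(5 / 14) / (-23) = -5 / 322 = -0.02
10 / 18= 5 / 9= 0.56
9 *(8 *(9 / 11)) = 648 / 11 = 58.91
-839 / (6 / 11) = -9229 / 6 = -1538.17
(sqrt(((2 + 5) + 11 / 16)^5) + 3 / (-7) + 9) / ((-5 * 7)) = -15129 * sqrt(123) / 35840 - 12 / 49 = -4.93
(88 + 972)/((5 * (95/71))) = 15052/95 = 158.44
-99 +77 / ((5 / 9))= 198 / 5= 39.60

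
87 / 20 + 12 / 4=147 / 20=7.35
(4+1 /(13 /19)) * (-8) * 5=-2840 /13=-218.46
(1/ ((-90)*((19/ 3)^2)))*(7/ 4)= -7/ 14440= -0.00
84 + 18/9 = 86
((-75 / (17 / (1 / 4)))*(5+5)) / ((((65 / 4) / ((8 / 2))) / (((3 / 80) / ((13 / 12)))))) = -270 / 2873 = -0.09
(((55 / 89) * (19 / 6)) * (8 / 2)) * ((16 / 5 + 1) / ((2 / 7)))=10241 / 89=115.07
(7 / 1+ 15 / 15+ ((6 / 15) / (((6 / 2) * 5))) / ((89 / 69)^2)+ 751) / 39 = 19.46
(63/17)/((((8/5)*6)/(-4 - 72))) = -1995/68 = -29.34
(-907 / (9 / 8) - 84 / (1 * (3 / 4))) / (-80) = 1033 / 90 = 11.48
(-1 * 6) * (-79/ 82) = 237/ 41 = 5.78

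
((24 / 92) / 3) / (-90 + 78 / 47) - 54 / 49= -2580695 / 2339652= -1.10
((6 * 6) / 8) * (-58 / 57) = -87 / 19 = -4.58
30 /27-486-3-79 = -5102 /9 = -566.89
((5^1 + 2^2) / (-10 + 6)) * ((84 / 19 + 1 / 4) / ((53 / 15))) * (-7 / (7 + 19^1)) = 335475 / 418912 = 0.80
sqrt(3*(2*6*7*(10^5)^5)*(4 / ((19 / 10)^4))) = 1200000000000000*sqrt(70) / 361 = 27811413624401.40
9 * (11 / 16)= 99 / 16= 6.19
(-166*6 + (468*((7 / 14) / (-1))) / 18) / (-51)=1009 / 51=19.78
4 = 4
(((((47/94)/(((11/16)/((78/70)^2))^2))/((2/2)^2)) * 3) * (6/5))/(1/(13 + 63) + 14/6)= 1215278318592/485714796875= 2.50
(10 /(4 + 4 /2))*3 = 5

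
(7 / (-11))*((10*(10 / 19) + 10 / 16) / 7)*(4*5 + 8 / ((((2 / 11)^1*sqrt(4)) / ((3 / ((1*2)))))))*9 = -426915 / 1672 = -255.33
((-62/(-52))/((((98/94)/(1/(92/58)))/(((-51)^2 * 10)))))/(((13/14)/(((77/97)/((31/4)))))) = 779935860/377039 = 2068.58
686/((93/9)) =2058/31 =66.39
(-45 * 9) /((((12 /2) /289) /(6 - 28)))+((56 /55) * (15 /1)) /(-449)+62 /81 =171691613345 /400059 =429165.73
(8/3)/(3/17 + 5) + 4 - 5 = -16/33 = -0.48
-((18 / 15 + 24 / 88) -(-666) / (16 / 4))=-18477 / 110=-167.97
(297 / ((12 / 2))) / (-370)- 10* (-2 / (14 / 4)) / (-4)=-8093 / 5180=-1.56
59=59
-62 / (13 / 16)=-992 / 13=-76.31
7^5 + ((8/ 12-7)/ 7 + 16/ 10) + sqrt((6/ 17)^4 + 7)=sqrt(585943)/ 289 + 1764808/ 105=16810.34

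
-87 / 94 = -0.93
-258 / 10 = -129 / 5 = -25.80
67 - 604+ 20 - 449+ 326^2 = 105310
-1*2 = -2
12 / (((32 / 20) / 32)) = 240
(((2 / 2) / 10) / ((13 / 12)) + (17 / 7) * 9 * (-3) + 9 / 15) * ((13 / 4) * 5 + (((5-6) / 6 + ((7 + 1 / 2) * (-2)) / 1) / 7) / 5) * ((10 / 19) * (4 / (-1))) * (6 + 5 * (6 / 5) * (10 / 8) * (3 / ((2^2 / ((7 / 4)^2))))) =26694567 / 532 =50177.76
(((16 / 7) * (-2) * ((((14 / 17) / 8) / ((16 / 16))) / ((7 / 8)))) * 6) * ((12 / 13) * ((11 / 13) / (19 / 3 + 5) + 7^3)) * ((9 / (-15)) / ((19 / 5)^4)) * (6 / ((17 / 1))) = 41373504000 / 39865049861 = 1.04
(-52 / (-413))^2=0.02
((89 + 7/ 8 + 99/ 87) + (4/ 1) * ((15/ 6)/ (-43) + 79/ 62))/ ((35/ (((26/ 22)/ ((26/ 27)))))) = 800565741/ 238127120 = 3.36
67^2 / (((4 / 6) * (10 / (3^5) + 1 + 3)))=3272481 / 1964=1666.23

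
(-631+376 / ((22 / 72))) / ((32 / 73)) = 481435 / 352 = 1367.71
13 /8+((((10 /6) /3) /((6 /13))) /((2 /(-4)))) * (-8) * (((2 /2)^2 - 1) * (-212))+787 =6309 /8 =788.62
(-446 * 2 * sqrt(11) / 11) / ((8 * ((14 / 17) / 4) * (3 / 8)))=-30328 * sqrt(11) / 231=-435.44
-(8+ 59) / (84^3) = -67 / 592704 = -0.00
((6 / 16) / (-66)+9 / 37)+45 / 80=2605 / 3256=0.80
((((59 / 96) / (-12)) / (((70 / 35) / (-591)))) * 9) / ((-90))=-1.51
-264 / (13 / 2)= -528 / 13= -40.62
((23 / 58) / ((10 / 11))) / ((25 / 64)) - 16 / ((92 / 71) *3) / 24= 1418497 / 1500750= 0.95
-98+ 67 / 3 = -227 / 3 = -75.67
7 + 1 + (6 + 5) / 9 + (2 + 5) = 16.22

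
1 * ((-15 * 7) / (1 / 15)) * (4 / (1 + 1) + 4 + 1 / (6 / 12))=-12600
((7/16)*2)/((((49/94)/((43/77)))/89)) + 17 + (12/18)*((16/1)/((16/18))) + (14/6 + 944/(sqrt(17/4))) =742271/6468 + 1888*sqrt(17)/17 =572.67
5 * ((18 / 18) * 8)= 40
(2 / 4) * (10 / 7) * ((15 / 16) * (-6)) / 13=-225 / 728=-0.31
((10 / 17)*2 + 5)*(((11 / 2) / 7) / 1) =165 / 34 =4.85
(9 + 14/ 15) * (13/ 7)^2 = 25181/ 735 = 34.26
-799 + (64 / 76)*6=-15085 / 19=-793.95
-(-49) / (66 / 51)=833 / 22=37.86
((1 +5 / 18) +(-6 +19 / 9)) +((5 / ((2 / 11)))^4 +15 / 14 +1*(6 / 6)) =576488831 / 1008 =571913.52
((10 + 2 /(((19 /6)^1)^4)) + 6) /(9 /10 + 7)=20877280 /10295359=2.03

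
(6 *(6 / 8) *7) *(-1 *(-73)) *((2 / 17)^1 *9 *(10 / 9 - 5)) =-160965 / 17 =-9468.53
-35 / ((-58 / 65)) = 2275 / 58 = 39.22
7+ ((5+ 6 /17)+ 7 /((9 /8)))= 2842 /153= 18.58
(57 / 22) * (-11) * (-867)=49419 / 2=24709.50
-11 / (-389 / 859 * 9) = 9449 / 3501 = 2.70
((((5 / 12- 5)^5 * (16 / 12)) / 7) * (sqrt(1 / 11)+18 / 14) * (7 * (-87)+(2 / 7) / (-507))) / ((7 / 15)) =494440982234375 * sqrt(11) / 10818033408+5438850804578125 / 8414025984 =797990.08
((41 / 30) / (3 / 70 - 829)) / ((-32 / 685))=0.04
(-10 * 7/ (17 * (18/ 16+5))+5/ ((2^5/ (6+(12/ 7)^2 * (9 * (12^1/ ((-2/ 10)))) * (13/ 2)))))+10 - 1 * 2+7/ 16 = -10682605/ 6664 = -1603.03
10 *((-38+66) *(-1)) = -280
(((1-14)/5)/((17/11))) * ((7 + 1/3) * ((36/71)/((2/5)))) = -18876/1207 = -15.64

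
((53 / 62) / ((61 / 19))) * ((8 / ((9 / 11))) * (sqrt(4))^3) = 354464 / 17019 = 20.83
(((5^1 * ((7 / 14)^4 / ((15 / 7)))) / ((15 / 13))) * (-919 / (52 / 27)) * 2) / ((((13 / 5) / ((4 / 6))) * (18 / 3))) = -5.15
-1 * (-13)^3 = 2197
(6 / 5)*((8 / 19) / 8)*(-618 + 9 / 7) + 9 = -19917 / 665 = -29.95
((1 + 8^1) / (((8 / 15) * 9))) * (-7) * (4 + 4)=-105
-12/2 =-6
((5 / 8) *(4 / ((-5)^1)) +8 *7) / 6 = 37 / 4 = 9.25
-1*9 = -9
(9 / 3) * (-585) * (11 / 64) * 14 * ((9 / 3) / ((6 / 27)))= -3648645 / 64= -57010.08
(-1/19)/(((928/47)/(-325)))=15275/17632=0.87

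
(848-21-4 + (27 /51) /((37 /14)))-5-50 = 483198 /629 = 768.20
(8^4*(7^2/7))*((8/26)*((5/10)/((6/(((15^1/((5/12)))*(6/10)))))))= 1032192/65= 15879.88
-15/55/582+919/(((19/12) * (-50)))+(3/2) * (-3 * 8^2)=-303698551/1013650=-299.61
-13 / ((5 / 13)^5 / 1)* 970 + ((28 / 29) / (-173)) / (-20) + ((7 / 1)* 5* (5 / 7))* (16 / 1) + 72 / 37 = -173776538157659 / 116018125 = -1497839.57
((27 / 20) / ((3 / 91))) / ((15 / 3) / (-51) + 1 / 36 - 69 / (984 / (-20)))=5137587 / 167135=30.74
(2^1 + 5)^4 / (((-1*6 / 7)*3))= -933.72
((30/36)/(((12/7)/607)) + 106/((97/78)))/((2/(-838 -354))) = -395753089/1746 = -226662.71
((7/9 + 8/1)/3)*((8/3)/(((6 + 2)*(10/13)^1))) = 1027/810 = 1.27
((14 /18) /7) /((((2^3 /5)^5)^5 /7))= 2086162567138671875 /340010386766614455386112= 0.00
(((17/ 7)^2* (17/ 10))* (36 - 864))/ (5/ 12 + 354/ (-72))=451996/ 245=1844.88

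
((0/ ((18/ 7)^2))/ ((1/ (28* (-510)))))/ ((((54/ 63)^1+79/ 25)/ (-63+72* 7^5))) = 0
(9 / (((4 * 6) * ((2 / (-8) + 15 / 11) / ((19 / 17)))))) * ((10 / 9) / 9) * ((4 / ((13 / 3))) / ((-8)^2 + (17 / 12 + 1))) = 16720 / 25892139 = 0.00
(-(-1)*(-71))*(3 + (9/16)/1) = -252.94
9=9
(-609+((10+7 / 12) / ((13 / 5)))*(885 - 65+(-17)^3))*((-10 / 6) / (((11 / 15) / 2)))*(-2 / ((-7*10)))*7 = 13470295 / 858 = 15699.64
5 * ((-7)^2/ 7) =35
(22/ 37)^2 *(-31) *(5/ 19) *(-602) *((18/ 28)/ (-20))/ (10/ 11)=-15968007/ 260110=-61.39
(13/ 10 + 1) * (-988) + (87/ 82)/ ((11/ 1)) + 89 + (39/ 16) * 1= -78685647/ 36080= -2180.87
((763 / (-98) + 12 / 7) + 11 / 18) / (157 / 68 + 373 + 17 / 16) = -0.01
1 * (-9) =-9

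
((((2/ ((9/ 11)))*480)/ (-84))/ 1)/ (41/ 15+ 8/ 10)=-4400/ 1113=-3.95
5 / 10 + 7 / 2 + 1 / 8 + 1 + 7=97 / 8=12.12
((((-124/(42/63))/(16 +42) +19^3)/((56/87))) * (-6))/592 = -894681/8288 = -107.95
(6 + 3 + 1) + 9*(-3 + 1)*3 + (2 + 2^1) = -40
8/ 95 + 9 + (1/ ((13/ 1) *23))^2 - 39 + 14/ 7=-237091357/ 8493095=-27.92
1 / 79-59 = -4660 / 79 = -58.99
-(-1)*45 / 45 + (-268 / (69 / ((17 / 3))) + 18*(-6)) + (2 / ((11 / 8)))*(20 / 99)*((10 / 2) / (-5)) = -1079555 / 8349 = -129.30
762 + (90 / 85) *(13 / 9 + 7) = 13106 / 17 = 770.94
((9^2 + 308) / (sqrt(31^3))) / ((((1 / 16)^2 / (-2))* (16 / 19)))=-236512* sqrt(31) / 961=-1370.28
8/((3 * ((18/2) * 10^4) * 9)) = 1/303750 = 0.00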